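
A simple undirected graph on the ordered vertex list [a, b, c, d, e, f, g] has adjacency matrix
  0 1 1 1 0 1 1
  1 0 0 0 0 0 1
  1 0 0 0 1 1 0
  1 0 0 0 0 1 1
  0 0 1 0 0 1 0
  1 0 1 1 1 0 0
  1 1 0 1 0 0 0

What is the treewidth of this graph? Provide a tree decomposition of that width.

Every bag has size at most 3, so the width is 3 − 1 = 2 and tw(G) ≤ 2. Conversely, {c, e, f} is a clique of size 3, and the vertices of any clique must share a bag in every tree decomposition; so some bag has ≥ 3 vertices and tw(G) ≥ 2. Therefore the treewidth is 2.

Treewidth 2.
One such decomposition:
Bags: B1 = {c, e, f}  B2 = {a, c, f}  B3 = {a, d, f}  B4 = {a, d, g}  B5 = {a, b, g}
Tree: B1–B2, B2–B3, B3–B4, B4–B5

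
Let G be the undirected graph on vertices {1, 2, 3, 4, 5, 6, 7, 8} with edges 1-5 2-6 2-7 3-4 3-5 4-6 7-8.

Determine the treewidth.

1

A width-1 tree decomposition is:
Bags: B1 = {1, 5}  B2 = {3, 5}  B3 = {3, 4}  B4 = {4, 6}  B5 = {2, 6}  B6 = {2, 7}  B7 = {7, 8}
Tree: B1–B2, B2–B3, B3–B4, B4–B5, B5–B6, B6–B7
The largest bag has 2 vertices, giving width 1; this decomposition certifies tw(G) ≤ 1. Any graph with an edge has treewidth ≥ 1, and G has the edge 1–5. Combining the bounds, tw(G) = 1.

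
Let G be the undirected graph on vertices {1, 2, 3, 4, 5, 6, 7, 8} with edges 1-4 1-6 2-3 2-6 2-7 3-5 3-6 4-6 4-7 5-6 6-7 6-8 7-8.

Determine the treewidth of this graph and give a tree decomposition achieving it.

Treewidth 2.
One such decomposition:
Bags: B1 = {4, 6, 7}  B2 = {2, 6, 7}  B3 = {6, 7, 8}  B4 = {2, 3, 6}  B5 = {1, 4, 6}  B6 = {3, 5, 6}
Tree: B1–B2, B1–B3, B2–B4, B1–B5, B4–B6

Each bag holds 3 vertices, so the decomposition has width 2, which upper-bounds the treewidth. Conversely, {1, 4, 6} is a clique of size 3, and the vertices of any clique must share a bag in every tree decomposition; so some bag has ≥ 3 vertices and tw(G) ≥ 2. Therefore the treewidth is 2.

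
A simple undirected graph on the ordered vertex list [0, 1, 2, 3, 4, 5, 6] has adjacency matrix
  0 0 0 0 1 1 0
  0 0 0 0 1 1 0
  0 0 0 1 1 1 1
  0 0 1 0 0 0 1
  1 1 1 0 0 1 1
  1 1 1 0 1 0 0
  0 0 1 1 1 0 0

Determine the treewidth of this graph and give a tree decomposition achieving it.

Treewidth 2.
Bags: B1 = {2, 4, 5}  B2 = {1, 4, 5}  B3 = {2, 4, 6}  B4 = {2, 3, 6}  B5 = {0, 4, 5}
Tree: B1–B2, B1–B3, B3–B4, B2–B5

Every bag has size at most 3, so the width is 3 − 1 = 2 and tw(G) ≤ 2. For the lower bound, the 3 vertices {2, 3, 6} are pairwise adjacent, and any tree decomposition puts a clique entirely inside one bag — forcing width ≥ 2. The upper and lower bounds meet at 2, so that is the treewidth.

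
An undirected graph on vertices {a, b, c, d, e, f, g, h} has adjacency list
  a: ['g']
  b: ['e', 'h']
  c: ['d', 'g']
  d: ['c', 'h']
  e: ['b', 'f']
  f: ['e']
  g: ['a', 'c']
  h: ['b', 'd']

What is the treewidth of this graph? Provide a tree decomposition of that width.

The largest bag has 2 vertices, giving width 1; this decomposition certifies tw(G) ≤ 1. Any graph with an edge has treewidth ≥ 1, and G has the edge a–g. The upper and lower bounds meet at 1, so that is the treewidth.

Treewidth 1.
One such decomposition:
Bags: B1 = {a, g}  B2 = {c, g}  B3 = {c, d}  B4 = {d, h}  B5 = {b, h}  B6 = {b, e}  B7 = {e, f}
Tree: B1–B2, B2–B3, B3–B4, B4–B5, B5–B6, B6–B7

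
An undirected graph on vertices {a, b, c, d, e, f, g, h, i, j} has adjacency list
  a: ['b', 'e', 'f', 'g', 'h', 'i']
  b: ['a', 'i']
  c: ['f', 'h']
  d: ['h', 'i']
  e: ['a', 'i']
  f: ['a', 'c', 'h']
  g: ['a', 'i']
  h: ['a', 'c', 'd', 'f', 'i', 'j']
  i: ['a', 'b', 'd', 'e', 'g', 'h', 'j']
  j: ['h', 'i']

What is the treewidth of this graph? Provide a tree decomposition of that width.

Treewidth 2.
One such decomposition:
Bags: B1 = {a, g, i}  B2 = {a, h, i}  B3 = {a, f, h}  B4 = {a, b, i}  B5 = {d, h, i}  B6 = {h, i, j}  B7 = {a, e, i}  B8 = {c, f, h}
Tree: B1–B2, B2–B3, B2–B4, B2–B5, B5–B6, B4–B7, B3–B8

Each bag holds 3 vertices, so the decomposition has width 2, which upper-bounds the treewidth. On the other hand G contains the 3-clique {c, f, h}. A clique must lie in a single bag of any decomposition, so no decomposition can have width below 2. Combining the bounds, tw(G) = 2.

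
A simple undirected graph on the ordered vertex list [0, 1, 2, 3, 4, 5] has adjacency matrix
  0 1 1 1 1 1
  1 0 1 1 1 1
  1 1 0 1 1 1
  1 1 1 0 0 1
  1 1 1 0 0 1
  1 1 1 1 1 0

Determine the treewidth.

A width-4 tree decomposition is:
Bags: B1 = {0, 1, 2, 3, 5}  B2 = {0, 1, 2, 4, 5}
Tree: B1–B2
Every bag has size at most 5, so the width is 5 − 1 = 4 and tw(G) ≤ 4. Conversely, {0, 1, 2, 3, 5} is a clique of size 5, and the vertices of any clique must share a bag in every tree decomposition; so some bag has ≥ 5 vertices and tw(G) ≥ 4. The upper and lower bounds meet at 4, so that is the treewidth.

4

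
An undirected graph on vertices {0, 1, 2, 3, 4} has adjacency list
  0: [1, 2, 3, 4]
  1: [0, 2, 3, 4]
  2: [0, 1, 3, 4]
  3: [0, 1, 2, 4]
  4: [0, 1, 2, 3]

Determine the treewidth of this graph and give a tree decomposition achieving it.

With just one bag of size 5, the width is 5 − 1 = 4, so tw(G) ≤ 4. For the lower bound, the 5 vertices {0, 1, 2, 3, 4} are pairwise adjacent, and any tree decomposition puts a clique entirely inside one bag — forcing width ≥ 4. Combining the bounds, tw(G) = 4.

Treewidth 4.
One such decomposition:
Bags: B1 = {0, 1, 2, 3, 4}
Tree: (single bag)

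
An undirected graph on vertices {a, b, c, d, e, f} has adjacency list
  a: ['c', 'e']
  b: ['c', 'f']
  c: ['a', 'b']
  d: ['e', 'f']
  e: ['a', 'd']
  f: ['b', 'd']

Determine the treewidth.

A width-2 tree decomposition is:
Bags: B1 = {b, c, f}  B2 = {c, d, f}  B3 = {c, d, e}  B4 = {a, c, e}
Tree: B1–B2, B2–B3, B3–B4
Each bag holds 3 vertices, so the decomposition has width 2, which upper-bounds the treewidth. Since c–b–f–d–e–a–c is a cycle in G, G is not acyclic. Forests are exactly the graphs of treewidth ≤ 1, so tw(G) ≥ 2. Therefore the treewidth is 2.

2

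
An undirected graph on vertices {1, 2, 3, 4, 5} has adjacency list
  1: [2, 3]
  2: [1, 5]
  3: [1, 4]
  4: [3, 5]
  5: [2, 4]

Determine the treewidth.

2

A width-2 tree decomposition is:
Bags: B1 = {1, 2, 5}  B2 = {1, 3, 5}  B3 = {3, 4, 5}
Tree: B1–B2, B2–B3
Every bag has size at most 3, so the width is 3 − 1 = 2 and tw(G) ≤ 2. For the lower bound, G contains the cycle 5–2–1–3–4–5, so G is not a forest; only forests have treewidth ≤ 1, hence tw(G) ≥ 2. Hence tw(G) = 2 exactly.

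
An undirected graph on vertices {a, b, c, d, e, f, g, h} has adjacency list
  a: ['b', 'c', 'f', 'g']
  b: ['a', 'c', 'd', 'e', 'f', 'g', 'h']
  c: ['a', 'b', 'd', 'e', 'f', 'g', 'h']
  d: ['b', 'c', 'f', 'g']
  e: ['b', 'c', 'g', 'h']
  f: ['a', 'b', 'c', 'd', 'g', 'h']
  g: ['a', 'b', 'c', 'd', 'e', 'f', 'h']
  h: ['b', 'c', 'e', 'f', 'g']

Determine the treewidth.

4

A width-4 tree decomposition is:
Bags: B1 = {b, c, f, g, h}  B2 = {b, c, e, g, h}  B3 = {a, b, c, f, g}  B4 = {b, c, d, f, g}
Tree: B1–B2, B1–B3, B1–B4
The largest bag has 5 vertices, giving width 4; this decomposition certifies tw(G) ≤ 4. For the lower bound, the 5 vertices {b, c, e, g, h} are pairwise adjacent, and any tree decomposition puts a clique entirely inside one bag — forcing width ≥ 4. Therefore the treewidth is 4.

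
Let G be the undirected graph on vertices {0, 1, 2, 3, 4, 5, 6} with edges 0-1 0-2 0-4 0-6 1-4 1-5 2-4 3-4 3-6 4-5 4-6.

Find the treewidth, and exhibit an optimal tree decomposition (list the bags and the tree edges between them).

Every bag has size at most 3, so the width is 3 − 1 = 2 and tw(G) ≤ 2. On the other hand G contains the 3-clique {0, 1, 4}. A clique must lie in a single bag of any decomposition, so no decomposition can have width below 2. Combining the bounds, tw(G) = 2.

Treewidth 2.
One such decomposition:
Bags: B1 = {0, 2, 4}  B2 = {0, 4, 6}  B3 = {0, 1, 4}  B4 = {3, 4, 6}  B5 = {1, 4, 5}
Tree: B1–B2, B2–B3, B2–B4, B3–B5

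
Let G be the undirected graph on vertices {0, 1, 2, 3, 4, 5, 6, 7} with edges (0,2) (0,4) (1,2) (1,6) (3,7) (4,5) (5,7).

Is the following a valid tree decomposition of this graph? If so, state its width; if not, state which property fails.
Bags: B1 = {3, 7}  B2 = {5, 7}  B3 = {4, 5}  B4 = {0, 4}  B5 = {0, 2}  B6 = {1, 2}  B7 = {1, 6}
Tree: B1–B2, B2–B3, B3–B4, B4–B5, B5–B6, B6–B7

Yes; width 1.

Vertex coverage: the bags together contain {0, 1, 2, 3, 4, 5, 6, 7}, the full vertex set. Edge coverage: each edge of G has both endpoints in at least one bag. Running intersection: for every vertex, the bags containing it form a connected subtree. All three properties hold, so this is a valid tree decomposition of width max|bag| − 1 = 1, and hence tw(G) ≤ 1.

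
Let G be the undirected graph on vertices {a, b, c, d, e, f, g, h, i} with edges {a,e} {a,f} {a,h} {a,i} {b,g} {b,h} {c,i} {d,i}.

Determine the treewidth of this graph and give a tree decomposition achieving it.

Each bag holds 2 vertices, so the decomposition has width 1, which upper-bounds the treewidth. Any graph with an edge has treewidth ≥ 1, and G has the edge i–c. Hence tw(G) = 1 exactly.

Treewidth 1.
One optimal decomposition is:
Bags: B1 = {c, i}  B2 = {a, i}  B3 = {d, i}  B4 = {a, e}  B5 = {a, h}  B6 = {b, h}  B7 = {b, g}  B8 = {a, f}
Tree: B1–B2, B2–B3, B2–B4, B4–B5, B5–B6, B6–B7, B4–B8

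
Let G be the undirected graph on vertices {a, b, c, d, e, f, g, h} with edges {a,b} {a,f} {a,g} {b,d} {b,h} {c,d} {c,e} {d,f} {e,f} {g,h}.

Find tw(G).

2

A width-2 tree decomposition is:
Bags: B1 = {a, g, h}  B2 = {a, b, h}  B3 = {a, b, f}  B4 = {b, d, f}  B5 = {d, e, f}  B6 = {c, d, e}
Tree: B1–B2, B2–B3, B3–B4, B4–B5, B5–B6
Each bag holds 3 vertices, so the decomposition has width 2, which upper-bounds the treewidth. The edges g–h–b–a–g form a cycle, so G is not a tree and its treewidth is at least 2. Hence tw(G) = 2 exactly.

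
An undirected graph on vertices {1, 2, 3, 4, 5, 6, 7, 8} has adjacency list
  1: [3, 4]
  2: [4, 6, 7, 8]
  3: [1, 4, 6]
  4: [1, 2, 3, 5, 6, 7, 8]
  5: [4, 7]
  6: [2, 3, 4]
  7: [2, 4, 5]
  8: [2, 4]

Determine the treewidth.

2

A width-2 tree decomposition is:
Bags: B1 = {2, 4, 6}  B2 = {3, 4, 6}  B3 = {2, 4, 8}  B4 = {1, 3, 4}  B5 = {2, 4, 7}  B6 = {4, 5, 7}
Tree: B1–B2, B1–B3, B2–B4, B3–B5, B5–B6
Every bag has size at most 3, so the width is 3 − 1 = 2 and tw(G) ≤ 2. For the lower bound, the 3 vertices {1, 3, 4} are pairwise adjacent, and any tree decomposition puts a clique entirely inside one bag — forcing width ≥ 2. Hence tw(G) = 2 exactly.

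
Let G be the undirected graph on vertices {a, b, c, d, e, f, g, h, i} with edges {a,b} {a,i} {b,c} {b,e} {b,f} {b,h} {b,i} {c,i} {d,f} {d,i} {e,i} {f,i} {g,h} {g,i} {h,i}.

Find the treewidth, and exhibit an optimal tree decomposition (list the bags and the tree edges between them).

The largest bag has 3 vertices, giving width 2; this decomposition certifies tw(G) ≤ 2. For the lower bound, the 3 vertices {d, f, i} are pairwise adjacent, and any tree decomposition puts a clique entirely inside one bag — forcing width ≥ 2. The upper and lower bounds meet at 2, so that is the treewidth.

Treewidth 2.
Bags: B1 = {b, c, i}  B2 = {a, b, i}  B3 = {b, h, i}  B4 = {g, h, i}  B5 = {b, f, i}  B6 = {b, e, i}  B7 = {d, f, i}
Tree: B1–B2, B1–B3, B3–B4, B3–B5, B5–B6, B5–B7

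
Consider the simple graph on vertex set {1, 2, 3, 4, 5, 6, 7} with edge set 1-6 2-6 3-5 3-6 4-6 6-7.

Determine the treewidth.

1

A width-1 tree decomposition is:
Bags: B1 = {4, 6}  B2 = {6, 7}  B3 = {2, 6}  B4 = {3, 6}  B5 = {1, 6}  B6 = {3, 5}
Tree: B1–B2, B2–B3, B2–B4, B2–B5, B4–B6
Every bag has size at most 2, so the width is 2 − 1 = 1 and tw(G) ≤ 1. G has an edge, so its treewidth is at least 1. Hence tw(G) = 1 exactly.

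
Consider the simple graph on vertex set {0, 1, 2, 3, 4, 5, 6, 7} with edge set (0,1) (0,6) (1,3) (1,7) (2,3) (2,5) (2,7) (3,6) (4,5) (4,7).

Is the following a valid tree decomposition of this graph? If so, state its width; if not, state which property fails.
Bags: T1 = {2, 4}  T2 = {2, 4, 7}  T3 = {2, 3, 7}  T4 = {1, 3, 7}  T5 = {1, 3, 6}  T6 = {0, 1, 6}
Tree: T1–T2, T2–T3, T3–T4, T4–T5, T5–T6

A tree decomposition must satisfy three properties: every vertex lies in some bag; for every edge, both endpoints lie together in some bag; and for every vertex, the bags containing it form a connected subtree. Here vertex 5 appears in no bag, so the decomposition is invalid.

No — vertex 5 appears in no bag.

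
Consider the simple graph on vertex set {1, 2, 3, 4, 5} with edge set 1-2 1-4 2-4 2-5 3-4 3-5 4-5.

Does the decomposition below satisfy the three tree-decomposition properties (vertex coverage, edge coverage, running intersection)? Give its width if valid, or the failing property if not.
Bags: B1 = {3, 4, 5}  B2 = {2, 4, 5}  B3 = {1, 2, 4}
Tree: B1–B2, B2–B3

Yes; width 2.

Checking the three conditions: (i) the bags cover all of {1, 2, 3, 4, 5}; (ii) for each edge, some bag contains both endpoints; (iii) the bags containing any fixed vertex form a subtree. All hold, so the decomposition is valid with width 3 − 1 = 2.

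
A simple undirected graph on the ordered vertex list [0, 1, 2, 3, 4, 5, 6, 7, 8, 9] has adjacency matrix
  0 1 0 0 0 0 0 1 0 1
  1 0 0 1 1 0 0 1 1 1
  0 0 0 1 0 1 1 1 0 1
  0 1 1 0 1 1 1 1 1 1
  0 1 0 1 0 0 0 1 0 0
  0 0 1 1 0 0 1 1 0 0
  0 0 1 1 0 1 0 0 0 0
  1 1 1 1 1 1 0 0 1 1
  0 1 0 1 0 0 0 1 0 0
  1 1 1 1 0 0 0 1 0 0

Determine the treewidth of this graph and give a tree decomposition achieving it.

The largest bag has 4 vertices, giving width 3; this decomposition certifies tw(G) ≤ 3. Conversely, {0, 1, 7, 9} is a clique of size 4, and the vertices of any clique must share a bag in every tree decomposition; so some bag has ≥ 4 vertices and tw(G) ≥ 3. Hence tw(G) = 3 exactly.

Treewidth 3.
One such decomposition:
Bags: B1 = {2, 3, 7, 9}  B2 = {1, 3, 7, 9}  B3 = {2, 3, 5, 7}  B4 = {0, 1, 7, 9}  B5 = {2, 3, 5, 6}  B6 = {1, 3, 4, 7}  B7 = {1, 3, 7, 8}
Tree: B1–B2, B1–B3, B2–B4, B3–B5, B2–B6, B2–B7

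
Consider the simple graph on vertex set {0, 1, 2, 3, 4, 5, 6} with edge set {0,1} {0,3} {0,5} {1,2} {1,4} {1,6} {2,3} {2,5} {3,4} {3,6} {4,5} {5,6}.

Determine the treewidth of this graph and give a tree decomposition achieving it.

Treewidth 3.
One optimal decomposition is:
Bags: B1 = {1, 3, 5, 6}  B2 = {1, 2, 3, 5}  B3 = {1, 3, 4, 5}  B4 = {0, 1, 3, 5}
Tree: B1–B2, B2–B3, B3–B4

Every bag has size at most 4, so the width is 4 − 1 = 3 and tw(G) ≤ 3. For the lower bound: the 4 vertex sets {5,6}, {2,3}, {1}, {4} are disjoint, each induces a connected subgraph, and every pair is joined by at least one edge of G. Contracting each set to a single vertex therefore yields K_{4} as a minor, and since treewidth is minor-monotone, tw(G) ≥ tw(K_{4}) = 3. Combining the bounds, tw(G) = 3.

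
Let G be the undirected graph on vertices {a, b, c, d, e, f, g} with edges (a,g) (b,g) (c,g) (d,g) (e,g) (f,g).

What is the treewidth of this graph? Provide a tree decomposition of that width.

Treewidth 1.
Bags: B1 = {d, g}  B2 = {e, g}  B3 = {f, g}  B4 = {c, g}  B5 = {b, g}  B6 = {a, g}
Tree: B1–B2, B2–B3, B3–B4, B4–B5, B5–B6

Each bag holds 2 vertices, so the decomposition has width 1, which upper-bounds the treewidth. Any graph with an edge has treewidth ≥ 1, and G has the edge d–g. The upper and lower bounds meet at 1, so that is the treewidth.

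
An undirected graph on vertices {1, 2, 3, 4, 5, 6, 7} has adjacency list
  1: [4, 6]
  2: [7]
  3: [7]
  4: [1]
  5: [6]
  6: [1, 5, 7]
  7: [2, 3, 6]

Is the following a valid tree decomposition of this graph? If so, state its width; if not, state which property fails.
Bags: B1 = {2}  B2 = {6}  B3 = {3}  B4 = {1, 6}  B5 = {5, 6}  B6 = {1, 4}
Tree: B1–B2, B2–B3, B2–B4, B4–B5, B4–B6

A tree decomposition must satisfy three properties: every vertex lies in some bag; for every edge, both endpoints lie together in some bag; and for every vertex, the bags containing it form a connected subtree. Here vertex 7 appears in no bag, so the decomposition is invalid.

No — vertex 7 appears in no bag.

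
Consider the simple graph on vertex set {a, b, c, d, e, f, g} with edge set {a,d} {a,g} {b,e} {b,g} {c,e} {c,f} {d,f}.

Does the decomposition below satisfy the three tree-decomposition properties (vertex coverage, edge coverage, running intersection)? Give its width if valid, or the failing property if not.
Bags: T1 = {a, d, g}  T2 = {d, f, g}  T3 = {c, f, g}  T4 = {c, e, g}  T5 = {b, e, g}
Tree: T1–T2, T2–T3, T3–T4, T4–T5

Yes; width 2.

Vertex coverage: the bags together contain {a, b, c, d, e, f, g}, the full vertex set. Edge coverage: each edge of G has both endpoints in at least one bag. Running intersection: for every vertex, the bags containing it form a connected subtree. All three properties hold, so this is a valid tree decomposition of width max|bag| − 1 = 2, and hence tw(G) ≤ 2.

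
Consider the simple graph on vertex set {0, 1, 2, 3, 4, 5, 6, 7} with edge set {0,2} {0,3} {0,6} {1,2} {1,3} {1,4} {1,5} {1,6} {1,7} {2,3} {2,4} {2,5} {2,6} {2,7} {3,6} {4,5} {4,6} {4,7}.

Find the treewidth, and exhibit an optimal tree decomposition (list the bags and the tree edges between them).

Each bag holds 4 vertices, so the decomposition has width 3, which upper-bounds the treewidth. On the other hand G contains the 4-clique {0, 2, 3, 6}. A clique must lie in a single bag of any decomposition, so no decomposition can have width below 3. Combining the bounds, tw(G) = 3.

Treewidth 3.
One such decomposition:
Bags: B1 = {1, 2, 4, 6}  B2 = {1, 2, 3, 6}  B3 = {1, 2, 4, 7}  B4 = {0, 2, 3, 6}  B5 = {1, 2, 4, 5}
Tree: B1–B2, B1–B3, B2–B4, B1–B5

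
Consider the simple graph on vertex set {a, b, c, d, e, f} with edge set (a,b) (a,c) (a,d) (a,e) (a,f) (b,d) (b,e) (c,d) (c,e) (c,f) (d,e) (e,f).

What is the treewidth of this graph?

A width-3 tree decomposition is:
Bags: B1 = {a, b, d, e}  B2 = {a, c, d, e}  B3 = {a, c, e, f}
Tree: B1–B2, B2–B3
The largest bag has 4 vertices, giving width 3; this decomposition certifies tw(G) ≤ 3. For the lower bound, the 4 vertices {a, c, d, e} are pairwise adjacent, and any tree decomposition puts a clique entirely inside one bag — forcing width ≥ 3. Combining the bounds, tw(G) = 3.

3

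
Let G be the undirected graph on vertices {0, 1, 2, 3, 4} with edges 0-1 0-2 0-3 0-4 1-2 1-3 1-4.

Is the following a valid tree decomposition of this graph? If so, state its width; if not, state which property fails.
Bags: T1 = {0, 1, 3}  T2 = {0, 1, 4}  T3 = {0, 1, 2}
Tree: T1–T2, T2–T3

Every vertex of G appears in some bag (union = {0, 1, 2, 3, 4}); every edge is covered by a bag; and for each vertex v the set of bags containing v is connected in the bag tree. The decomposition is therefore valid. The largest bag has 3 vertices, so the width is 2.

Yes; width 2.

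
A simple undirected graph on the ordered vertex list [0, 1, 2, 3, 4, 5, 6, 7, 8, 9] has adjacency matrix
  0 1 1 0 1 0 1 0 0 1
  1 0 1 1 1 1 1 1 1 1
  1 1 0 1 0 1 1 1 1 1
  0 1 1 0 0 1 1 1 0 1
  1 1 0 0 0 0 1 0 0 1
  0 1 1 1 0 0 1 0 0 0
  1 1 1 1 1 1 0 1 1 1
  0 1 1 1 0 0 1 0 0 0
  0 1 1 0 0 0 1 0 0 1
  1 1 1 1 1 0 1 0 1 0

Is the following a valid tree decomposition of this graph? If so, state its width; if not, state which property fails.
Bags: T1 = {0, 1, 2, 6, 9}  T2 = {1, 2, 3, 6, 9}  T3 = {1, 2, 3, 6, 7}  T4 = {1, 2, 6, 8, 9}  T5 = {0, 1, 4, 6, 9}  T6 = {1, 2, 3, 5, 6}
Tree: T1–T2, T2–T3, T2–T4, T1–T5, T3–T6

Yes; width 4.

Vertex coverage: the bags together contain {0, 1, 2, 3, 4, 5, 6, 7, 8, 9}, the full vertex set. Edge coverage: each edge of G has both endpoints in at least one bag. Running intersection: for every vertex, the bags containing it form a connected subtree. All three properties hold, so this is a valid tree decomposition of width max|bag| − 1 = 4, and hence tw(G) ≤ 4.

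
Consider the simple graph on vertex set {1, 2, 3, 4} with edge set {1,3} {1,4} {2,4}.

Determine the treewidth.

A width-1 tree decomposition is:
Bags: B1 = {2, 4}  B2 = {1, 4}  B3 = {1, 3}
Tree: B1–B2, B2–B3
Each bag holds 2 vertices, so the decomposition has width 1, which upper-bounds the treewidth. Since G has at least one edge (e.g. 2–4), it is not an edgeless graph, so tw(G) ≥ 1. Combining the bounds, tw(G) = 1.

1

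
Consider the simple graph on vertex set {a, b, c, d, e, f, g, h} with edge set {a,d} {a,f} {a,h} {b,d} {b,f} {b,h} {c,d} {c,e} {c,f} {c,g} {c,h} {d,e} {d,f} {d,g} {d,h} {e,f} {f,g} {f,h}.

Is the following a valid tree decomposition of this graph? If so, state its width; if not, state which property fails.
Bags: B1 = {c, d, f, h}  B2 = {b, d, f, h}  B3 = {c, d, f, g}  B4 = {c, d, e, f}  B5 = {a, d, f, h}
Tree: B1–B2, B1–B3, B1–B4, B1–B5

Every vertex of G appears in some bag (union = {a, b, c, d, e, f, g, h}); every edge is covered by a bag; and for each vertex v the set of bags containing v is connected in the bag tree. The decomposition is therefore valid. The largest bag has 4 vertices, so the width is 3.

Yes; width 3.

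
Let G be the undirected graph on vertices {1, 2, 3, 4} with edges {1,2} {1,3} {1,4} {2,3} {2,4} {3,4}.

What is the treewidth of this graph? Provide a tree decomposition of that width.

With just one bag of size 4, the width is 4 − 1 = 3, so tw(G) ≤ 3. For the lower bound, the 4 vertices {1, 2, 3, 4} are pairwise adjacent, and any tree decomposition puts a clique entirely inside one bag — forcing width ≥ 3. Therefore the treewidth is 3.

Treewidth 3.
One optimal decomposition is:
Bags: B1 = {1, 2, 3, 4}
Tree: (single bag)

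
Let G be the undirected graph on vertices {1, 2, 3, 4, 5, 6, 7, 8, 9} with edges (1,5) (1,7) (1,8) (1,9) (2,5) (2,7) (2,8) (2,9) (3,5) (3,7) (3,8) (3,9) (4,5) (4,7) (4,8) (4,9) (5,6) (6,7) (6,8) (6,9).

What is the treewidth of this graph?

A width-4 tree decomposition is:
Bags: B1 = {2, 5, 7, 8, 9}  B2 = {3, 5, 7, 8, 9}  B3 = {4, 5, 7, 8, 9}  B4 = {1, 5, 7, 8, 9}  B5 = {5, 6, 7, 8, 9}
Tree: B1–B2, B2–B3, B3–B4, B4–B5
Each bag holds 5 vertices, so the decomposition has width 4, which upper-bounds the treewidth. For the lower bound: the 5 vertex sets {2,9}, {3,5}, {4,8}, {7}, {1} are disjoint, each induces a connected subgraph, and every pair is joined by at least one edge of G. Contracting each set to a single vertex therefore yields K_{5} as a minor, and since treewidth is minor-monotone, tw(G) ≥ tw(K_{5}) = 4. Combining the bounds, tw(G) = 4.

4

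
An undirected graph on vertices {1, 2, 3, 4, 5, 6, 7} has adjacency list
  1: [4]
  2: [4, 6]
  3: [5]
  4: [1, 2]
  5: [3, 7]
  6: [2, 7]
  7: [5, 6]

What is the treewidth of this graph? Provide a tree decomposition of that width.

Treewidth 1.
One such decomposition:
Bags: B1 = {1, 4}  B2 = {2, 4}  B3 = {2, 6}  B4 = {6, 7}  B5 = {5, 7}  B6 = {3, 5}
Tree: B1–B2, B2–B3, B3–B4, B4–B5, B5–B6

The largest bag has 2 vertices, giving width 1; this decomposition certifies tw(G) ≤ 1. Since G has at least one edge (e.g. 1–4), it is not an edgeless graph, so tw(G) ≥ 1. Hence tw(G) = 1 exactly.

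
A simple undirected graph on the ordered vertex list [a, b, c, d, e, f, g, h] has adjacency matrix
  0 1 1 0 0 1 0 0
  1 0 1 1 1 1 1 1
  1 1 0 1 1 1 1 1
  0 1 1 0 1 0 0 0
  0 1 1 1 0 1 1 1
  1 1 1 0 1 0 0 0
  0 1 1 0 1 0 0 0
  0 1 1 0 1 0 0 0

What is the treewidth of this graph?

A width-3 tree decomposition is:
Bags: B1 = {b, c, d, e}  B2 = {b, c, e, f}  B3 = {b, c, e, g}  B4 = {a, b, c, f}  B5 = {b, c, e, h}
Tree: B1–B2, B1–B3, B2–B4, B1–B5
Every bag has size at most 4, so the width is 4 − 1 = 3 and tw(G) ≤ 3. Conversely, {b, c, d, e} is a clique of size 4, and the vertices of any clique must share a bag in every tree decomposition; so some bag has ≥ 4 vertices and tw(G) ≥ 3. The upper and lower bounds meet at 3, so that is the treewidth.

3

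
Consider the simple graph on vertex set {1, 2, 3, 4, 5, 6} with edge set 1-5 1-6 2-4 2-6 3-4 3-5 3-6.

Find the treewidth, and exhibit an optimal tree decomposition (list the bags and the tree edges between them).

Every bag has size at most 3, so the width is 3 − 1 = 2 and tw(G) ≤ 2. For the lower bound, G contains the cycle 4–2–6–3–4, so G is not a forest; only forests have treewidth ≤ 1, hence tw(G) ≥ 2. Therefore the treewidth is 2.

Treewidth 2.
One such decomposition:
Bags: B1 = {2, 3, 4}  B2 = {2, 3, 6}  B3 = {3, 5, 6}  B4 = {1, 5, 6}
Tree: B1–B2, B2–B3, B3–B4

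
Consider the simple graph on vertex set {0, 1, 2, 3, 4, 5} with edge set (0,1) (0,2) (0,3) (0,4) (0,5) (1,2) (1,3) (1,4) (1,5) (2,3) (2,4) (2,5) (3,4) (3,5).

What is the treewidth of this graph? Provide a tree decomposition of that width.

Treewidth 4.
One optimal decomposition is:
Bags: B1 = {0, 1, 2, 3, 4}  B2 = {0, 1, 2, 3, 5}
Tree: B1–B2

Each bag holds 5 vertices, so the decomposition has width 4, which upper-bounds the treewidth. Conversely, {0, 1, 2, 3, 4} is a clique of size 5, and the vertices of any clique must share a bag in every tree decomposition; so some bag has ≥ 5 vertices and tw(G) ≥ 4. Combining the bounds, tw(G) = 4.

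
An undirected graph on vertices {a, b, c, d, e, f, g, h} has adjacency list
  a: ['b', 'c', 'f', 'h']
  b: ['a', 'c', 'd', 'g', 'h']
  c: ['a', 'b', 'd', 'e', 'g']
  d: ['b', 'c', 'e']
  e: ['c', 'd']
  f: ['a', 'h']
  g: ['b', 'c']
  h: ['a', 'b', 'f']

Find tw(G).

2

A width-2 tree decomposition is:
Bags: B1 = {a, b, c}  B2 = {a, b, h}  B3 = {b, c, d}  B4 = {b, c, g}  B5 = {c, d, e}  B6 = {a, f, h}
Tree: B1–B2, B1–B3, B3–B4, B3–B5, B2–B6
Every bag has size at most 3, so the width is 3 − 1 = 2 and tw(G) ≤ 2. Conversely, {c, d, e} is a clique of size 3, and the vertices of any clique must share a bag in every tree decomposition; so some bag has ≥ 3 vertices and tw(G) ≥ 2. Combining the bounds, tw(G) = 2.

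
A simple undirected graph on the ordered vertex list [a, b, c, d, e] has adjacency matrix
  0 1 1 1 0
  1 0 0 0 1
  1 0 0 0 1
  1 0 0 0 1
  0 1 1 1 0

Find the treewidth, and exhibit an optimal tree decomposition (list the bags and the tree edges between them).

Treewidth 2.
One such decomposition:
Bags: B1 = {a, d, e}  B2 = {a, c, e}  B3 = {a, b, e}
Tree: B1–B2, B2–B3

Every bag has size at most 3, so the width is 3 − 1 = 2 and tw(G) ≤ 2. The edges d–e–c–a–d form a cycle, so G is not a tree and its treewidth is at least 2. The upper and lower bounds meet at 2, so that is the treewidth.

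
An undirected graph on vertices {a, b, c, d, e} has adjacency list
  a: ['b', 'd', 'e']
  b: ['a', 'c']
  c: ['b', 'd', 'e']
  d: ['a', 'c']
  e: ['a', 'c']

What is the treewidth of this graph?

2

A width-2 tree decomposition is:
Bags: B1 = {a, c, d}  B2 = {a, b, c}  B3 = {a, c, e}
Tree: B1–B2, B2–B3
Each bag holds 3 vertices, so the decomposition has width 2, which upper-bounds the treewidth. For the lower bound, G contains the cycle a–d–c–b–a, so G is not a forest; only forests have treewidth ≤ 1, hence tw(G) ≥ 2. Hence tw(G) = 2 exactly.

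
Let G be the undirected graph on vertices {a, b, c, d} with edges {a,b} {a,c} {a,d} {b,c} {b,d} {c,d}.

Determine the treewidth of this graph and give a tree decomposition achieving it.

With just one bag of size 4, the width is 4 − 1 = 3, so tw(G) ≤ 3. Conversely, {a, b, c, d} is a clique of size 4, and the vertices of any clique must share a bag in every tree decomposition; so some bag has ≥ 4 vertices and tw(G) ≥ 3. Therefore the treewidth is 3.

Treewidth 3.
One such decomposition:
Bags: B1 = {a, b, c, d}
Tree: (single bag)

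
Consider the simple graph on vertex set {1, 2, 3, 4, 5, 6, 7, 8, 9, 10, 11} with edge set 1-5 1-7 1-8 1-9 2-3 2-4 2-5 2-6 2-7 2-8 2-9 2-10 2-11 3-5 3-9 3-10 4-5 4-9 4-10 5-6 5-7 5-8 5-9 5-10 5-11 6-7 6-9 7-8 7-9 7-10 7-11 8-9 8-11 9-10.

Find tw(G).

A width-4 tree decomposition is:
Bags: B1 = {2, 5, 7, 9, 10}  B2 = {2, 5, 6, 7, 9}  B3 = {2, 3, 5, 9, 10}  B4 = {2, 5, 7, 8, 9}  B5 = {1, 5, 7, 8, 9}  B6 = {2, 4, 5, 9, 10}  B7 = {2, 5, 7, 8, 11}
Tree: B1–B2, B1–B3, B1–B4, B4–B5, B3–B6, B4–B7
The largest bag has 5 vertices, giving width 4; this decomposition certifies tw(G) ≤ 4. Conversely, {1, 5, 7, 8, 9} is a clique of size 5, and the vertices of any clique must share a bag in every tree decomposition; so some bag has ≥ 5 vertices and tw(G) ≥ 4. Hence tw(G) = 4 exactly.

4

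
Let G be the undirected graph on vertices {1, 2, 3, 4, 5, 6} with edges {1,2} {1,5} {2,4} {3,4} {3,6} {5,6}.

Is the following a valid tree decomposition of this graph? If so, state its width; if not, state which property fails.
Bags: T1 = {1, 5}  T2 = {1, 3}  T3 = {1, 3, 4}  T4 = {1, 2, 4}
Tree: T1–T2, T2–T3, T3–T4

No — vertex 6 appears in no bag.

A tree decomposition must satisfy three properties: every vertex lies in some bag; for every edge, both endpoints lie together in some bag; and for every vertex, the bags containing it form a connected subtree. Here vertex 6 appears in no bag, so the decomposition is invalid.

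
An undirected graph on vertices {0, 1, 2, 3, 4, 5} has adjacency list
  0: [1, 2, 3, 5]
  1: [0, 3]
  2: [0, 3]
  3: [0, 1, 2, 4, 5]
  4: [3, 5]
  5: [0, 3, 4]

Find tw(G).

2

A width-2 tree decomposition is:
Bags: B1 = {0, 3, 5}  B2 = {0, 2, 3}  B3 = {0, 1, 3}  B4 = {3, 4, 5}
Tree: B1–B2, B1–B3, B1–B4
Each bag holds 3 vertices, so the decomposition has width 2, which upper-bounds the treewidth. For the lower bound, the 3 vertices {0, 1, 3} are pairwise adjacent, and any tree decomposition puts a clique entirely inside one bag — forcing width ≥ 2. Combining the bounds, tw(G) = 2.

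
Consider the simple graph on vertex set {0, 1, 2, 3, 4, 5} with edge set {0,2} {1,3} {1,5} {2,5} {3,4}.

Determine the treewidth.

A width-1 tree decomposition is:
Bags: B1 = {3, 4}  B2 = {1, 3}  B3 = {1, 5}  B4 = {2, 5}  B5 = {0, 2}
Tree: B1–B2, B2–B3, B3–B4, B4–B5
Each bag holds 2 vertices, so the decomposition has width 1, which upper-bounds the treewidth. G has an edge, so its treewidth is at least 1. Hence tw(G) = 1 exactly.

1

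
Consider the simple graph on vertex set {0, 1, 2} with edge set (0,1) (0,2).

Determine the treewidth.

A width-1 tree decomposition is:
Bags: B1 = {0, 1}  B2 = {0, 2}
Tree: B1–B2
Each bag holds 2 vertices, so the decomposition has width 1, which upper-bounds the treewidth. G has an edge, so its treewidth is at least 1. Combining the bounds, tw(G) = 1.

1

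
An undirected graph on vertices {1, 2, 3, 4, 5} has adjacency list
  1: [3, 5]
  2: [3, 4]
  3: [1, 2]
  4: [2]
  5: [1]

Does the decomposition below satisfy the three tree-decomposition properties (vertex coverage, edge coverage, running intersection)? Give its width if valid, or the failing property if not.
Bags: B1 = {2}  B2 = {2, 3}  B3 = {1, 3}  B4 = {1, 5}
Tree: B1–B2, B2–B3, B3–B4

A tree decomposition must satisfy three properties: every vertex lies in some bag; for every edge, both endpoints lie together in some bag; and for every vertex, the bags containing it form a connected subtree. Here vertex 4 appears in no bag, so the decomposition is invalid.

No — vertex 4 appears in no bag.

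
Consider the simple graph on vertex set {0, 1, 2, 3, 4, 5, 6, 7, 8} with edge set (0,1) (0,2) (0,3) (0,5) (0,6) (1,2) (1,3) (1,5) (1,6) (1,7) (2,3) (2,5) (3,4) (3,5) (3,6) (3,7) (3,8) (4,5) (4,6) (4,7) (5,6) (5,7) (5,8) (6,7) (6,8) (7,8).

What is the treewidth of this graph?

4

A width-4 tree decomposition is:
Bags: B1 = {3, 5, 6, 7, 8}  B2 = {1, 3, 5, 6, 7}  B3 = {0, 1, 3, 5, 6}  B4 = {3, 4, 5, 6, 7}  B5 = {0, 1, 2, 3, 5}
Tree: B1–B2, B2–B3, B2–B4, B3–B5
Each bag holds 5 vertices, so the decomposition has width 4, which upper-bounds the treewidth. On the other hand G contains the 5-clique {0, 1, 2, 3, 5}. A clique must lie in a single bag of any decomposition, so no decomposition can have width below 4. Therefore the treewidth is 4.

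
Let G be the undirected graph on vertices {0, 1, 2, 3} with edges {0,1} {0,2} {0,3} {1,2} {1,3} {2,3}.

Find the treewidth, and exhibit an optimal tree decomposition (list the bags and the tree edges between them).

A single bag containing all 4 vertices is trivially a valid decomposition of width 3. Conversely, {0, 1, 2, 3} is a clique of size 4, and the vertices of any clique must share a bag in every tree decomposition; so some bag has ≥ 4 vertices and tw(G) ≥ 3. Hence tw(G) = 3 exactly.

Treewidth 3.
One such decomposition:
Bags: B1 = {0, 1, 2, 3}
Tree: (single bag)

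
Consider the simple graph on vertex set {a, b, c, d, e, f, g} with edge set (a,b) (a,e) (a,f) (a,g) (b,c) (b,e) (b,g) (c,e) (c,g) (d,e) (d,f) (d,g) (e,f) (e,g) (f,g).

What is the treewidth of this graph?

3

A width-3 tree decomposition is:
Bags: B1 = {a, b, e, g}  B2 = {a, e, f, g}  B3 = {b, c, e, g}  B4 = {d, e, f, g}
Tree: B1–B2, B1–B3, B2–B4
Each bag holds 4 vertices, so the decomposition has width 3, which upper-bounds the treewidth. Conversely, {b, c, e, g} is a clique of size 4, and the vertices of any clique must share a bag in every tree decomposition; so some bag has ≥ 4 vertices and tw(G) ≥ 3. The upper and lower bounds meet at 3, so that is the treewidth.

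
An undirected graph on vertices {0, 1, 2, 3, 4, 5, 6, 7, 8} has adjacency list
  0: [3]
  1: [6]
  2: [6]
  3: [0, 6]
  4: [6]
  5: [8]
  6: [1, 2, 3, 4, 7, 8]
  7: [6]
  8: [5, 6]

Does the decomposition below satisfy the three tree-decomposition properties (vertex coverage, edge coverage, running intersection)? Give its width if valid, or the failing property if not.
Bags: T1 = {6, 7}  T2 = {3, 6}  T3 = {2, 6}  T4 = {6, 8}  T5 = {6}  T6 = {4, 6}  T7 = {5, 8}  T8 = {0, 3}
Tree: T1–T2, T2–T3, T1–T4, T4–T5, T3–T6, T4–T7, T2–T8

A tree decomposition must satisfy three properties: every vertex lies in some bag; for every edge, both endpoints lie together in some bag; and for every vertex, the bags containing it form a connected subtree. Here vertex 1 appears in no bag, so the decomposition is invalid.

No — vertex 1 appears in no bag.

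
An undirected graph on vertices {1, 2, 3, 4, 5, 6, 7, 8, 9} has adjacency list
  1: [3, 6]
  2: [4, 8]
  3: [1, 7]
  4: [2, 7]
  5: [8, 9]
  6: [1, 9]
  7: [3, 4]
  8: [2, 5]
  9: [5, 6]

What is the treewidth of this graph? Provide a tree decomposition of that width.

Every bag has size at most 3, so the width is 3 − 1 = 2 and tw(G) ≤ 2. For the lower bound, G contains the cycle 7–4–2–8–5–9–6–1–3–7, so G is not a forest; only forests have treewidth ≤ 1, hence tw(G) ≥ 2. Hence tw(G) = 2 exactly.

Treewidth 2.
Bags: B1 = {2, 4, 7}  B2 = {2, 7, 8}  B3 = {5, 7, 8}  B4 = {5, 7, 9}  B5 = {6, 7, 9}  B6 = {1, 6, 7}  B7 = {1, 3, 7}
Tree: B1–B2, B2–B3, B3–B4, B4–B5, B5–B6, B6–B7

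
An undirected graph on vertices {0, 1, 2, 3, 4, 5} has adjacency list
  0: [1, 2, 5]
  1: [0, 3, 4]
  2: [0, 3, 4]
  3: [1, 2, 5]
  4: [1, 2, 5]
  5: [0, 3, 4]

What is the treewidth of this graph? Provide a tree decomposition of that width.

The largest bag has 4 vertices, giving width 3; this decomposition certifies tw(G) ≤ 3. For the lower bound: the 4 vertex sets {0,2}, {4,5}, {3}, {1} are disjoint, each induces a connected subgraph, and every pair is joined by at least one edge of G. Contracting each set to a single vertex therefore yields K_{4} as a minor, and since treewidth is minor-monotone, tw(G) ≥ tw(K_{4}) = 3. Therefore the treewidth is 3.

Treewidth 3.
One optimal decomposition is:
Bags: B1 = {0, 2, 3, 4}  B2 = {0, 3, 4, 5}  B3 = {0, 1, 3, 4}
Tree: B1–B2, B2–B3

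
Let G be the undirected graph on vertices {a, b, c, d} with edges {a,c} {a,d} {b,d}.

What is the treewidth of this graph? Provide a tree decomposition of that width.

Treewidth 1.
Bags: B1 = {a, c}  B2 = {a, d}  B3 = {b, d}
Tree: B1–B2, B2–B3

The largest bag has 2 vertices, giving width 1; this decomposition certifies tw(G) ≤ 1. G has an edge, so its treewidth is at least 1. Hence tw(G) = 1 exactly.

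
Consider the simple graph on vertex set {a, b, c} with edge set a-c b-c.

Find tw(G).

A width-1 tree decomposition is:
Bags: B1 = {a, c}  B2 = {b, c}
Tree: B1–B2
Each bag holds 2 vertices, so the decomposition has width 1, which upper-bounds the treewidth. Any graph with an edge has treewidth ≥ 1, and G has the edge a–c. Therefore the treewidth is 1.

1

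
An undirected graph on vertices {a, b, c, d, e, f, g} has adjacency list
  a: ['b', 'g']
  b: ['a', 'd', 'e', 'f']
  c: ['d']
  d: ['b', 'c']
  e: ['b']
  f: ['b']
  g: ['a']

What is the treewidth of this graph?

A width-1 tree decomposition is:
Bags: B1 = {a, b}  B2 = {b, d}  B3 = {c, d}  B4 = {b, f}  B5 = {b, e}  B6 = {a, g}
Tree: B1–B2, B2–B3, B2–B4, B2–B5, B1–B6
Each bag holds 2 vertices, so the decomposition has width 1, which upper-bounds the treewidth. Since G has at least one edge (e.g. a–b), it is not an edgeless graph, so tw(G) ≥ 1. Therefore the treewidth is 1.

1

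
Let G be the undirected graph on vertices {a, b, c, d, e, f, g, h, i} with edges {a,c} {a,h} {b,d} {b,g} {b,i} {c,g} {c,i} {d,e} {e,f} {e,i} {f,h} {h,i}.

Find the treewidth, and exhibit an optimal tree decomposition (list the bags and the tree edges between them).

The largest bag has 4 vertices, giving width 3; this decomposition certifies tw(G) ≤ 3. For the lower bound: the 4 vertex sets {d,e,f}, {b}, {i}, {a,c,g,h} are disjoint, each induces a connected subgraph, and every pair is joined by at least one edge of G. Contracting each set to a single vertex therefore yields K_{4} as a minor, and since treewidth is minor-monotone, tw(G) ≥ tw(K_{4}) = 3. The upper and lower bounds meet at 3, so that is the treewidth.

Treewidth 3.
One optimal decomposition is:
Bags: B1 = {b, d, e, f}  B2 = {b, e, f, i}  B3 = {b, f, h, i}  B4 = {b, g, h, i}  B5 = {c, g, h, i}  B6 = {a, c, g, h}
Tree: B1–B2, B2–B3, B3–B4, B4–B5, B5–B6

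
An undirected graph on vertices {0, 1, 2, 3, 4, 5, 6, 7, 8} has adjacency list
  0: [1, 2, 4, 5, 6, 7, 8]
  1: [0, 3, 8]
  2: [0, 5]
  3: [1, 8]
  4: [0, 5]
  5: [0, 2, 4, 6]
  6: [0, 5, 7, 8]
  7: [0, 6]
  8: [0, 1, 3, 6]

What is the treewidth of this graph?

2

A width-2 tree decomposition is:
Bags: B1 = {0, 6, 8}  B2 = {0, 5, 6}  B3 = {0, 1, 8}  B4 = {0, 6, 7}  B5 = {0, 4, 5}  B6 = {0, 2, 5}  B7 = {1, 3, 8}
Tree: B1–B2, B1–B3, B1–B4, B2–B5, B2–B6, B3–B7
Each bag holds 3 vertices, so the decomposition has width 2, which upper-bounds the treewidth. On the other hand G contains the 3-clique {0, 1, 8}. A clique must lie in a single bag of any decomposition, so no decomposition can have width below 2. The upper and lower bounds meet at 2, so that is the treewidth.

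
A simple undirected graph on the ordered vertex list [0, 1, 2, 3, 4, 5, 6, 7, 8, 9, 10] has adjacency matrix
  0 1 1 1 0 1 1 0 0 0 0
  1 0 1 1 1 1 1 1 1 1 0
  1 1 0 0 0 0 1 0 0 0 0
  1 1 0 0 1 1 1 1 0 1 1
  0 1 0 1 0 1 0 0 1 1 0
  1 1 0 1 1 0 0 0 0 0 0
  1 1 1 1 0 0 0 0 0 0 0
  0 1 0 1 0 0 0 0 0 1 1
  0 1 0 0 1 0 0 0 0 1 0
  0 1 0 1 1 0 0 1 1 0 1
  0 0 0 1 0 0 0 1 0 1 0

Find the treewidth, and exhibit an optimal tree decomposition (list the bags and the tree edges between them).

Each bag holds 4 vertices, so the decomposition has width 3, which upper-bounds the treewidth. For the lower bound, the 4 vertices {1, 4, 8, 9} are pairwise adjacent, and any tree decomposition puts a clique entirely inside one bag — forcing width ≥ 3. Therefore the treewidth is 3.

Treewidth 3.
One optimal decomposition is:
Bags: B1 = {1, 3, 4, 9}  B2 = {1, 4, 8, 9}  B3 = {1, 3, 7, 9}  B4 = {1, 3, 4, 5}  B5 = {0, 1, 3, 5}  B6 = {0, 1, 3, 6}  B7 = {3, 7, 9, 10}  B8 = {0, 1, 2, 6}
Tree: B1–B2, B1–B3, B1–B4, B4–B5, B5–B6, B3–B7, B6–B8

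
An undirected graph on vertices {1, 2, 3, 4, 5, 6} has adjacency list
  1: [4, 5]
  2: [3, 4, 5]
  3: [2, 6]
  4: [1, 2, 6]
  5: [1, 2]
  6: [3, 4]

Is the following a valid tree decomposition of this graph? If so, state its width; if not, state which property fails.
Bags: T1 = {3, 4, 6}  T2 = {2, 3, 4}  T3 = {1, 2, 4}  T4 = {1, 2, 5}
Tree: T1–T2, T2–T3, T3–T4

Vertex coverage: the bags together contain {1, 2, 3, 4, 5, 6}, the full vertex set. Edge coverage: each edge of G has both endpoints in at least one bag. Running intersection: for every vertex, the bags containing it form a connected subtree. All three properties hold, so this is a valid tree decomposition of width max|bag| − 1 = 2, and hence tw(G) ≤ 2.

Yes; width 2.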